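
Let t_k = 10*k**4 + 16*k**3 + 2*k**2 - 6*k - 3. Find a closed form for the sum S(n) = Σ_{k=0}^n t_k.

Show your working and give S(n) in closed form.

Step 1: r(k) = (10*k**4 + 56*k**3 + 110*k**2 + 86*k + 19)/(10*k**4 + 16*k**3 + 2*k**2 - 6*k - 3).
Factor: A=1; B=1; C=k**4 + 8*k**3/5 + k**2/5 - 3*k/5 - 3/10.
Solve (1)·f(k+1) − (1)·f(k) = k**4 + 8*k**3/5 + k**2/5 - 3*k/5 - 3/10.
deg f ≤ 5 (via 0,0,4).
Coefficient equations give f(k) = k**3*(2*k**2 - k - 4)/10.
Get s_k = R·t_k = k**3*(2*k**2 - k - 4) with R(k) = B(k−1)f(k)/C(k) = k**3*(2*k**2 - k - 4)/(10*k**4 + 16*k**3 + 2*k**2 - 6*k - 3).
s_(k+1) − s_k = 10*k**4 + 16*k**3 + 2*k**2 - 6*k - 3 = t_k.
Evaluate: s_(n+1) = 2*n**5 + 9*n**4 + 12*n**3 + 2*n**2 - 6*n - 3; subtract s_(0) = 0 ⇒ S(n) = 2*n**5 + 9*n**4 + 12*n**3 + 2*n**2 - 6*n - 3.

S(n) = 2*n**5 + 9*n**4 + 12*n**3 + 2*n**2 - 6*n - 3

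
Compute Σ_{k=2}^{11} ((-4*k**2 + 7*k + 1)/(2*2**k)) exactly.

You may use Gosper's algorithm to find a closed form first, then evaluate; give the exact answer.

Σ = -1371/256

The ratio is (4*k**2 + k - 4)/(2*(4*k**2 - 7*k - 1)).
Take A(k)=1/2, B(k)=1, C(k)=k**2 - 7*k/4 - 1/4.
f must satisfy (1/2)·f(k+1) − (1)·f(k) = k**2 - 7*k/4 - 1/4.
d = 2 from the (0,0,2) case.
Match coefficients ⇒ f(k) = -(4*k**2 + k + 4)/2.
Get s_k = R·t_k = (4*k**2 + k + 4)/2**k with R(k) = B(k−1)f(k)/C(k) = -2*(4*k**2 + k + 4)/(4*k**2 - 7*k - 1).
Verify: (-4*k**2 + 7*k + 1)/(2*2**k) matches t_k.
Sum = s_(12) − s_(2); s_(12) = 37/256, s_(2) = 11/2 ⇒ -1371/256.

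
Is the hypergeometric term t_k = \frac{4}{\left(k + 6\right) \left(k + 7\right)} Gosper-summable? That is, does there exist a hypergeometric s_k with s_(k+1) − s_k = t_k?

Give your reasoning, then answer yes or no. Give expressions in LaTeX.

t_(k+1)/t_k = (k + 6)/(k + 8).
Gosper form: A/B · C(k+1)/C(k) with A=k + 6, B=k + 8, C=1.
Key eq: (k + 6)·f(k+1) = (k + 7)·f(k) + (1).
From deg A=1, deg B=1, deg C=0: d=1.
Solving with deg f ≤ 1: f(k) = k/6.
Get s_k = R·t_k = 2*k/(3*(k + 6)) with R(k) = B(k−1)f(k)/C(k) = k*(k + 7)/6.
Δs = 4/(k**2 + 13*k + 42), as required.

Yes. s_k = \frac{2 k}{3 \left(k + 6\right)}.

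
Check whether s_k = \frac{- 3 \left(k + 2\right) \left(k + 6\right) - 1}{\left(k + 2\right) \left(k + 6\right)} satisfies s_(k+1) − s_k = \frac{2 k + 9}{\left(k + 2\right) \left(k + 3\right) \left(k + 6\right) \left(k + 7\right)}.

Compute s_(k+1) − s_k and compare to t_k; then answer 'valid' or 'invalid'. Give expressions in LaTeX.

valid; difference matches t_k

s_(k+1) = (-3*(k + 3)*(k + 7) - 1)/((k + 3)*(k + 7))
s_(k+1) − s_k = (2*k + 9)/(k**4 + 18*k**3 + 113*k**2 + 288*k + 252)
(s_(k+1) − s_k) − t_k = 0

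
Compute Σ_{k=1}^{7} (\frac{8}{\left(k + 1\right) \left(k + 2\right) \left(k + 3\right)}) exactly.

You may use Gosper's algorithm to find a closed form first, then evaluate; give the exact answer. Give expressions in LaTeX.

Σ = 28/45

Compute t_(k+1)/t_k: get (k + 1)/(k + 4).
Normal form (A,B,C) = (k + 1, k + 4, 1).
Set up (k + 1)·f(k+1) − (k + 3)·f(k) − (1) = 0.
Degrees (1,1,0) ⇒ d ≤ 2.
Coefficient equations give f(k) = k*(k + 3)/4.
R(k) = B(k−1)·f(k)/C(k) = k*(k + 3)**2/4; s_k = R·t_k = 2*k*(k + 3)/((k + 1)*(k + 2)).
Δs = 8/(k**3 + 6*k**2 + 11*k + 6), as required.
Σ_(k=1)^(7) t_k = s_(8) − s_(1) = 88/45 − (4/3) = 28/45.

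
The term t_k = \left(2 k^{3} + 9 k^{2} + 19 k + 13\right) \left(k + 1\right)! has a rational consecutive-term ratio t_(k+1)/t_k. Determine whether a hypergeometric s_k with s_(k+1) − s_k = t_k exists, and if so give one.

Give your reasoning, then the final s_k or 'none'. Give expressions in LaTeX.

s_k = \left(2 k^{2} + 3 k + 3\right) \left(k + 1\right)!

r(k) = (2*k**4 + 19*k**3 + 73*k**2 + 129*k + 86)/(2*k**3 + 9*k**2 + 19*k + 13) after simplifying.
Gosper form: A/B · C(k+1)/C(k) with A=k + 2, B=1, C=k**3 + 9*k**2/2 + 19*k/2 + 13/2.
Key eq: (k + 2)·f(k+1) = (1)·f(k) + (k**3 + 9*k**2/2 + 19*k/2 + 13/2).
deg f ≤ 2 (via 1,0,3).
Coefficient equations give f(k) = (2*k**2 + 3*k + 3)/2.
Get s_k = R·t_k = (2*k**2 + 3*k + 3)*factorial(k + 1) with R(k) = B(k−1)f(k)/C(k) = (2*k**2 + 3*k + 3)/(2*k**3 + 9*k**2 + 19*k + 13).
s_(k+1) − s_k = (2*k**3 + 9*k**2 + 19*k + 13)*factorial(k + 1) = t_k.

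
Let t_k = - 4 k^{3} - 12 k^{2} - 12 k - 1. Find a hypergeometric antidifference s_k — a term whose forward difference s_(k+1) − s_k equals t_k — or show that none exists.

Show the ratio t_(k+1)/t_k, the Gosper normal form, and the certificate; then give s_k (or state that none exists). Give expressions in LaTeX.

The ratio is (4*k**3 + 24*k**2 + 48*k + 29)/(4*k**3 + 12*k**2 + 12*k + 1).
Gosper form: A/B · C(k+1)/C(k) with A=1, B=1, C=k**3 + 3*k**2 + 3*k + 1/4.
Need (1)·f(k+1) − (1)·f(k) = k**3 + 3*k**2 + 3*k + 1/4.
Degrees (0,0,3) ⇒ d ≤ 4.
A polynomial solution: f(k) = k*(k**3 + 2*k**2 + k - 3)/4.
Certificate R = B(k−1)f/C = k*(k**3 + 2*k**2 + k - 3)/(4*k**3 + 12*k**2 + 12*k + 1) gives s_k = k*(-k**3 - 2*k**2 - k + 3).
Check: Δs_k = -4*k**3 - 12*k**2 - 12*k - 1. ✓

s_k = k \left(- k^{3} - 2 k^{2} - k + 3\right)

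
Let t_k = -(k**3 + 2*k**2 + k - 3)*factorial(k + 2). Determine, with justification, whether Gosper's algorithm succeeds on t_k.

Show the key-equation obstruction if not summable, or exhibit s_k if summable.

Yes. s_k = -k*(k - 2)*factorial(k + 2).

r(k) = (k + 3)*(k + (k + 1)**3 + 2*(k + 1)**2 - 2)/(k**3 + 2*k**2 + k - 3) after simplifying.
A = k + 3, B = 1, C = k**3 + 2*k**2 + k - 3.
Set up (k + 3)·f(k+1) − (1)·f(k) − (k**3 + 2*k**2 + k - 3) = 0.
d = 2 from the (1,0,3) case.
Solve for f: f(k) = k*(k - 2) (degree 2 ≤ 2).
So s_k = (B(k−1)f/C)·t_k = (k*(k - 2)/(k**3 + 2*k**2 + k - 3))·t_k = -k*(k - 2)*factorial(k + 2).
Δs = -(k**3 + 2*k**2 + k - 3)*factorial(k + 2), as required.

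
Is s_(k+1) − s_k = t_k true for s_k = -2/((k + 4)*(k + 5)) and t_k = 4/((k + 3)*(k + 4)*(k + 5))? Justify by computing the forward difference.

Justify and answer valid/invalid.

s_(k+1) = -2/((k + 5)*(k + 6))
s_(k+1) − s_k = 4/(k**3 + 15*k**2 + 74*k + 120)
(s_(k+1) − s_k) − t_k = -12/(k**4 + 18*k**3 + 119*k**2 + 342*k + 360)

Invalid: residual -12/(k**4 + 18*k**3 + 119*k**2 + 342*k + 360) ≠ 0.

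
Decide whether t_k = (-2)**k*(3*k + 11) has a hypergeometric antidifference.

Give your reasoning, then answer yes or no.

Ratio r(k) = 2*(-3*k - 14)/(3*k + 11).
Take A(k)=-2, B(k)=1, C(k)=k + 11/3.
Solve (-2)·f(k+1) − (1)·f(k) = k + 11/3.
deg f ≤ 1 (via 0,0,1).
Solve for f: f(k) = -(k + 3)/3 (degree 1 ≤ 1).
Certificate R = B(k−1)f/C = -(k + 3)/(3*k + 11) gives s_k = (-2)**k*(-k - 3).
s_(k+1) − s_k = (-2)**k*(3*k + 11) = t_k.

Yes. s_k = (-2)**k*(-k - 3).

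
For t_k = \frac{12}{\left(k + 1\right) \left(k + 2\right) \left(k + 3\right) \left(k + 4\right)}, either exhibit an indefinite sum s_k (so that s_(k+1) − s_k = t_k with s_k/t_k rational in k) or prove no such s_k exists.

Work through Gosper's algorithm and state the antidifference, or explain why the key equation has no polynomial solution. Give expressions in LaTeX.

s_k = \frac{2 k \left(k^{2} + 6 k + 11\right)}{3 \left(k + 1\right) \left(k + 2\right) \left(k + 3\right)}

Compute t_(k+1)/t_k: get (k + 1)/(k + 5).
Factor: A=k + 1; B=k + 5; C=1.
Solve (k + 1)·f(k+1) − (k + 4)·f(k) = 1.
deg f ≤ 3 (via 1,1,0).
Match coefficients ⇒ f(k) = k*(k**2 + 6*k + 11)/18.
R(k) = B(k−1)·f(k)/C(k) = k*(k + 4)*(k**2 + 6*k + 11)/18; s_k = R·t_k = 2*k*(k**2 + 6*k + 11)/(3*(k + 1)*(k + 2)*(k + 3)).
Δs = 12/(k**4 + 10*k**3 + 35*k**2 + 50*k + 24), as required.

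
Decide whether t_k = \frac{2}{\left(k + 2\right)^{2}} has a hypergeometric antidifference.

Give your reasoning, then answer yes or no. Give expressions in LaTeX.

No — key equation has no polynomial f.

t_(k+1)/t_k = (k + 2)**2/(k + 3)**2.
Normal form (A,B,C) = (k**2 + 4*k + 4, k**2 + 6*k + 9, 1).
Key eq: (k**2 + 4*k + 4)·f(k+1) = (k**2 + 4*k + 4)·f(k) + (1).
From deg A=2, deg B=2, deg C=0: d=0.
Generic f = c0 gives residual -1; -1 = 0 cannot hold, so t_k is not Gosper-summable.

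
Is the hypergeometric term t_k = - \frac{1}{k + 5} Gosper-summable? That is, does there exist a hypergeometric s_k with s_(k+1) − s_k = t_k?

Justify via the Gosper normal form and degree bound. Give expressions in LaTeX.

t_(k+1)/t_k = (k + 5)/(k + 6).
Take A(k)=k + 5, B(k)=k + 6, C(k)=1.
Need (k + 5)·f(k+1) − (k + 5)·f(k) = 1.
d = 0 from the (1,1,0) case.
Generic f = c0 gives residual -1; -1 = 0 cannot hold, so t_k is not Gosper-summable.

No — key equation has no polynomial f.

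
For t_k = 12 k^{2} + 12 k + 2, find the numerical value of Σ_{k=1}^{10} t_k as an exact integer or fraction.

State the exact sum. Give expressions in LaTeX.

The ratio is (6*k**2 + 18*k + 13)/(6*k**2 + 6*k + 1).
Take A(k)=1, B(k)=1, C(k)=k**2 + k + 1/6.
Set up (1)·f(k+1) − (1)·f(k) − (k**2 + k + 1/6) = 0.
Bound: deg f ≤ 3.
Match coefficients ⇒ f(k) = k*(2*k**2 - 1)/6.
Then R = B(k−1)f/C = k*(2*k**2 - 1)/(6*k**2 + 6*k + 1), so s_k = R(k)·t_k = 4*k**3 - 2*k.
s_(k+1) − s_k = 12*k**2 + 12*k + 2 = t_k.
Evaluate s at k=11 and k=1: 5302 and 2; difference 5300.

Σ = 5300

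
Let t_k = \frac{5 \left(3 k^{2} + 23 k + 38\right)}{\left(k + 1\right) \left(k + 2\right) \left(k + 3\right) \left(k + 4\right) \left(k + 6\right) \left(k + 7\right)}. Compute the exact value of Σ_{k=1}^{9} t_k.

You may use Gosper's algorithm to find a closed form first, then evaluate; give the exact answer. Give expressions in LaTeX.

Σ = 1395/16016

Compute t_(k+1)/t_k: get (k + 1)*(k + 6)*(23*k + 3*(k + 1)**2 + 61)/((k + 5)*(k + 8)*(3*k**2 + 23*k + 38)).
Normal form (A,B,C) = (k + 1, k + 8, k**3 + 38*k**2/3 + 51*k + 190/3).
Set up (k + 1)·f(k+1) − (k + 7)·f(k) − (k**3 + 38*k**2/3 + 51*k + 190/3) = 0.
Bound: deg f ≤ 6.
A polynomial solution: f(k) = k*(k + 2)*(k + 4)*(k + 5)*(k**2 + 10*k + 27)/54.
So s_k = (B(k−1)f/C)·t_k = (k*(k + 2)*(k + 4)*(k + 7)*(k**2 + 10*k + 27)/(18*(3*k**2 + 23*k + 38)))·t_k = 5*k*(k**2 + 10*k + 27)/(18*(k**3 + 10*k**2 + 27*k + 18)).
Δs = 5*(3*k**2 + 23*k + 38)/(k**6 + 23*k**5 + 207*k**4 + 925*k**3 + 2144*k**2 + 2412*k + 1008), as required.
Evaluate s at k=10 and k=1: 5675/20592 and 95/504; difference 1395/16016.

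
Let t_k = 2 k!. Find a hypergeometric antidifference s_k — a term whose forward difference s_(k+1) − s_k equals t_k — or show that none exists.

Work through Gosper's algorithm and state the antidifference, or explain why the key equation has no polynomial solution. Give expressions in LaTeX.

The ratio is k + 1.
So A=k + 1 and B=1, with C=1.
Solve (k + 1)·f(k+1) − (1)·f(k) = 1.
Degrees (1,0,0) ⇒ d ≤ -1.
Bound -1 < 0, so the key equation has no polynomial solution.

not Gosper-summable; s_k does not exist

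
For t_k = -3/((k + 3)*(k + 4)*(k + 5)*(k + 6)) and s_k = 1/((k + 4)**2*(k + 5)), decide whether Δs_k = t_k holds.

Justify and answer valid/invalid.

Invalid: residual 2*(2*k + 9)/(k**6 + 27*k**5 + 301*k**4 + 1773*k**3 + 5818*k**2 + 10080*k + 7200) ≠ 0.

s_(k+1) = 1/((k + 5)**2*(k + 6))
s_(k+1) − s_k = ((k + 4)**2 - (k + 5)*(k + 6))/((k + 4)**2*(k + 5)**2*(k + 6))
(s_(k+1) − s_k) − t_k = 2*(2*k + 9)/(k**6 + 27*k**5 + 301*k**4 + 1773*k**3 + 5818*k**2 + 10080*k + 7200)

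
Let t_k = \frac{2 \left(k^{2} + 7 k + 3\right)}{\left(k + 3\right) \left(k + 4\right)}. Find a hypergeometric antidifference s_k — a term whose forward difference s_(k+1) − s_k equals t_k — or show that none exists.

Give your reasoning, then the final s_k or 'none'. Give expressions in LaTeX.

s_k = \frac{2 k^{2}}{k + 3}

r(k) = (k + 3)*(7*k + (k + 1)**2 + 10)/((k + 5)*(k**2 + 7*k + 3)) after simplifying.
Take A(k)=k + 3, B(k)=k + 5, C(k)=k**2 + 7*k + 3.
f must satisfy (k + 3)·f(k+1) − (k + 4)·f(k) = k**2 + 7*k + 3.
From deg A=1, deg B=1, deg C=2: d=2.
Solving with deg f ≤ 2: f(k) = k**2.
R(k) = B(k−1)·f(k)/C(k) = k**2*(k + 4)/(k**2 + 7*k + 3); s_k = R·t_k = 2*k**2/(k + 3).
s_(k+1) − s_k = 2*(k**2 + 7*k + 3)/(k**2 + 7*k + 12) = t_k.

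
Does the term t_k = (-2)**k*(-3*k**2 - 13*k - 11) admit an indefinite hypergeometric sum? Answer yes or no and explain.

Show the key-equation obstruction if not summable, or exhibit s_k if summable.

t_(k+1)/t_k = 2*(-3*k**2 - 19*k - 27)/(3*k**2 + 13*k + 11).
Take A(k)=-2, B(k)=1, C(k)=k**2 + 13*k/3 + 11/3.
f must satisfy (-2)·f(k+1) − (1)·f(k) = k**2 + 13*k/3 + 11/3.
d = 2 from the (0,0,2) case.
Coefficient equations give f(k) = -(k**2 + 3*k + 1)/3.
Then R = B(k−1)f/C = -(k**2 + 3*k + 1)/(3*k**2 + 13*k + 11), so s_k = R(k)·t_k = (-2)**k*(k**2 + 3*k + 1).
Verify: (-2)**k*(-3*k**2 - 13*k - 11) matches t_k.

Yes. s_k = (-2)**k*(k**2 + 3*k + 1).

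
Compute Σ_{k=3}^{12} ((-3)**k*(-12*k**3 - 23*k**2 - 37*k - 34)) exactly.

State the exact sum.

Σ = -10328022018

Compute t_(k+1)/t_k: get 3*(-12*k**3 - 59*k**2 - 119*k - 106)/(12*k**3 + 23*k**2 + 37*k + 34).
Gosper form: A/B · C(k+1)/C(k) with A=-3, B=1, C=k**3 + 23*k**2/12 + 37*k/12 + 17/6.
Set up (-3)·f(k+1) − (1)·f(k) − (k**3 + 23*k**2/12 + 37*k/12 + 17/6) = 0.
From deg A=0, deg B=0, deg C=3: d=3.
A polynomial solution: f(k) = -(3*k + 2)*(k**2 - k + 2)/12.
Then R = B(k−1)f/C = -(3*k + 2)*(k**2 - k + 2)/(12*k**3 + 23*k**2 + 37*k + 34), so s_k = R(k)·t_k = (-3)**k*(3*k**3 - k**2 + 4*k + 4).
Δs = (-3)**k*(-12*k**3 - 23*k**2 - 37*k - 34), as required.
Evaluate s at k=13 and k=3: -10328024394 and -2376; difference -10328022018.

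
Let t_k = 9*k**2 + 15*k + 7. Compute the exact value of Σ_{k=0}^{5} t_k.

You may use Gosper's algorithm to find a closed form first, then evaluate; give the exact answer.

r(k) = (9*k**2 + 33*k + 31)/(9*k**2 + 15*k + 7) after simplifying.
Take A(k)=1, B(k)=1, C(k)=k**2 + 5*k/3 + 7/9.
Solve (1)·f(k+1) − (1)·f(k) = k**2 + 5*k/3 + 7/9.
Degrees (0,0,2) ⇒ d ≤ 3.
Coefficient equations give f(k) = k*(3*k**2 + 3*k + 1)/9.
Get s_k = R·t_k = k*(3*k**2 + 3*k + 1) with R(k) = B(k−1)f(k)/C(k) = k*(3*k**2 + 3*k + 1)/(9*k**2 + 15*k + 7).
Verify: 9*k**2 + 15*k + 7 matches t_k.
Evaluate s at k=6 and k=0: 762 and 0; difference 762.

Σ = 762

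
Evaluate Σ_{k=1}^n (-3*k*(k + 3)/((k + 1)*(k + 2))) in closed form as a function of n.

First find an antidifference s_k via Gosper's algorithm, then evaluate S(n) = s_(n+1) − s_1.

Ratio r(k) = (k + 1)**2*(k + 4)/(k*(k + 3)**2).
Normal form (A,B,C) = (k + 1, k + 3, k**2 + 3*k).
Solve (k + 1)·f(k+1) − (k + 2)·f(k) = k**2 + 3*k.
deg f ≤ 2 (via 1,1,2).
Coefficient equations give f(k) = k*(k - 1).
Then R = B(k−1)f/C = (k - 1)*(k + 2)/(k + 3), so s_k = R(k)·t_k = 3*k*(1 - k)/(k + 1).
s_(k+1) − s_k = 3*k*(-k - 3)/(k**2 + 3*k + 2) = t_k.
Telescope: S(n) = s_(n+1) − s_(1) = 3*n*(-n - 1)/(n + 2) − (0) = 3*n*(-n - 1)/(n + 2).

S(n) = 3*n*(-n - 1)/(n + 2)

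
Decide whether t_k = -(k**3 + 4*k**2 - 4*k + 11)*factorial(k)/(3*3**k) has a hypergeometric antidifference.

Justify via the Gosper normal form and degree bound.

t_(k+1)/t_k = (k**4 + 8*k**3 + 14*k**2 + 19*k + 12)/(3*(k**3 + 4*k**2 - 4*k + 11)).
Normal form (A,B,C) = (k/3 + 1/3, 1, k**3 + 4*k**2 - 4*k + 11).
Set up (k/3 + 1/3)·f(k+1) − (1)·f(k) − (k**3 + 4*k**2 - 4*k + 11) = 0.
From deg A=1, deg B=0, deg C=3: d=2.
Match coefficients ⇒ f(k) = 3*(k**2 + 4*k - 3).
So s_k = (B(k−1)f/C)·t_k = (3*(k**2 + 4*k - 3)/(k**3 + 4*k**2 - 4*k + 11))·t_k = -(k**2 + 4*k - 3)*factorial(k)/3**k.
Δs = -(k**3 + 4*k**2 - 4*k + 11)*factorial(k)/(3*3**k), as required.

Yes. s_k = -(k**2 + 4*k - 3)*factorial(k)/3**k.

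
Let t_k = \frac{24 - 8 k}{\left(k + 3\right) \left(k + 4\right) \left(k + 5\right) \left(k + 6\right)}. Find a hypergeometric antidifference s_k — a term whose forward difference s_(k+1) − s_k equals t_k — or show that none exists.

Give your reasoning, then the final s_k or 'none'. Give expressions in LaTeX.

The ratio is (k - 2)*(k + 3)/((k - 3)*(k + 7)).
Normal form (A,B,C) = (k + 3, k + 7, k - 3).
f must satisfy (k + 3)·f(k+1) − (k + 6)·f(k) = k - 3.
d = 3 from the (1,1,1) case.
Solving with deg f ≤ 3: f(k) = -k*(k**2 + 12*k + 107)/120.
Certificate R = B(k−1)f/C = -k*(k + 6)*(k**2 + 12*k + 107)/(120*(k - 3)) gives s_k = k*(k**2 + 12*k + 107)/(15*(k + 3)*(k + 4)*(k + 5)).
Check: Δs_k = 8*(3 - k)/(k**4 + 18*k**3 + 119*k**2 + 342*k + 360). ✓

s_k = \frac{k \left(k^{2} + 12 k + 107\right)}{15 \left(k + 3\right) \left(k + 4\right) \left(k + 5\right)}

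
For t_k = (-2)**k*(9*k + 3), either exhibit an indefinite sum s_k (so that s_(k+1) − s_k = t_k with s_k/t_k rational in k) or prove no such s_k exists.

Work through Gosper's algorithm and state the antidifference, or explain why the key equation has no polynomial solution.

s_k = (-2)**k*(1 - 3*k)

r(k) = 2*(-3*k - 4)/(3*k + 1) after simplifying.
Gosper form: A/B · C(k+1)/C(k) with A=-2, B=1, C=k + 1/3.
Need (-2)·f(k+1) − (1)·f(k) = k + 1/3.
deg f ≤ 1 (via 0,0,1).
Match coefficients ⇒ f(k) = -(3*k - 1)/9.
Then R = B(k−1)f/C = -(3*k - 1)/(3*(3*k + 1)), so s_k = R(k)·t_k = (-2)**k*(1 - 3*k).
s_(k+1) − s_k = (-2)**k*(9*k + 3) = t_k.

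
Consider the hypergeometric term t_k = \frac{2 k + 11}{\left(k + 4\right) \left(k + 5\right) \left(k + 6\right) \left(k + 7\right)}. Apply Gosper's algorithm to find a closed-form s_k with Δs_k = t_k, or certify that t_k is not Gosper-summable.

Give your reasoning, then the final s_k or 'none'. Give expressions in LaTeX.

t_(k+1)/t_k = (k + 4)*(2*k + 13)/((k + 8)*(2*k + 11)).
Normal form (A,B,C) = (k + 4, k + 8, k + 11/2).
Key eq: (k + 4)·f(k+1) = (k + 7)·f(k) + (k + 11/2).
From deg A=1, deg B=1, deg C=1: d=3.
Coefficient equations give f(k) = k*(k + 5)*(k + 10)/48.
Then R = B(k−1)f/C = k*(k + 5)*(k + 7)*(k + 10)/(24*(2*k + 11)), so s_k = R(k)·t_k = k*(k + 10)/(24*(k**2 + 10*k + 24)).
Δs = (2*k + 11)/(k**4 + 22*k**3 + 179*k**2 + 638*k + 840), as required.

s_k = \frac{k \left(k + 10\right)}{24 \left(k^{2} + 10 k + 24\right)}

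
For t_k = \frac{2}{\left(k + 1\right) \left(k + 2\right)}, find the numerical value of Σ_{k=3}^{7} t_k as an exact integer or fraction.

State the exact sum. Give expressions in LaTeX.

t_(k+1)/t_k = (k + 1)/(k + 3).
Take A(k)=k + 1, B(k)=k + 3, C(k)=1.
Solve (k + 1)·f(k+1) − (k + 2)·f(k) = 1.
d = 1 from the (1,1,0) case.
Match coefficients ⇒ f(k) = k.
Then R = B(k−1)f/C = k*(k + 2), so s_k = R(k)·t_k = 2*k/(k + 1).
Δs = 2/(k**2 + 3*k + 2), as required.
Evaluate s at k=8 and k=3: 16/9 and 3/2; difference 5/18.

Σ = 5/18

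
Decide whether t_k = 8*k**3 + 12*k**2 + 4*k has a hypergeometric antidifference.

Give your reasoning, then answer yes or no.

Yes. s_k = 2*k**2*(k**2 - 1).

Ratio r(k) = (2*k**2 + 7*k + 6)/(k*(2*k + 1)).
Gosper form: A/B · C(k+1)/C(k) with A=1, B=1, C=k**3 + 3*k**2/2 + k/2.
Solve (1)·f(k+1) − (1)·f(k) = k**3 + 3*k**2/2 + k/2.
Degrees (0,0,3) ⇒ d ≤ 4.
Coefficient equations give f(k) = k**2*(k - 1)*(k + 1)/4.
Then R = B(k−1)f/C = k*(k - 1)/(2*(2*k + 1)), so s_k = R(k)·t_k = 2*k**2*(k**2 - 1).
s_(k+1) − s_k = 4*k*(2*k**2 + 3*k + 1) = t_k.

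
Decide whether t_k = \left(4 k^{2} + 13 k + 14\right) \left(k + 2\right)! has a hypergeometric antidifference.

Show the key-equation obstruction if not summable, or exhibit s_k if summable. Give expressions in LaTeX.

Yes. s_k = \left(4 k + 1\right) \left(k + 2\right)!.

Step 1: r(k) = (k + 3)*(13*k + 4*(k + 1)**2 + 27)/(4*k**2 + 13*k + 14).
A = k + 3, B = 1, C = k**2 + 13*k/4 + 7/2.
f must satisfy (k + 3)·f(k+1) − (1)·f(k) = k**2 + 13*k/4 + 7/2.
deg f ≤ 1 (via 1,0,2).
Match coefficients ⇒ f(k) = (4*k + 1)/4.
Then R = B(k−1)f/C = (4*k + 1)/(4*k**2 + 13*k + 14), so s_k = R(k)·t_k = (4*k + 1)*factorial(k + 2).
Verify: (4*k**2 + 13*k + 14)*factorial(k + 2) matches t_k.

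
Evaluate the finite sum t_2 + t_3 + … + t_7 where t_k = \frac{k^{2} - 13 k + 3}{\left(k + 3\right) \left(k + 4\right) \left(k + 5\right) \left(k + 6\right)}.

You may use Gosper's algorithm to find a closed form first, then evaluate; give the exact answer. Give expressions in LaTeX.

Compute t_(k+1)/t_k: get -(k + 3)*(13*k - (k + 1)**2 + 10)/((k + 7)*(k**2 - 13*k + 3)).
Gosper form: A/B · C(k+1)/C(k) with A=k + 3, B=k + 7, C=k**2 - 13*k + 3.
Solve (k + 3)·f(k+1) − (k + 6)·f(k) = k**2 - 13*k + 3.
deg f ≤ 3 (via 1,1,2).
Solving with deg f ≤ 3: f(k) = -k*(k**2 + 72*k - 133)/60.
Get s_k = R·t_k = k*(-k**2 - 72*k + 133)/(60*(k + 3)*(k + 4)*(k + 5)) with R(k) = B(k−1)f(k)/C(k) = -k*(k + 6)*(k**2 + 72*k - 133)/(60*(k**2 - 13*k + 3)).
Δs = (k**2 - 13*k + 3)/(k**4 + 18*k**3 + 119*k**2 + 342*k + 360), as required.
Telescoping: Σ = s_(8) − s_(2) = -13/330 − (-1/420) = -57/1540.

Σ = -57/1540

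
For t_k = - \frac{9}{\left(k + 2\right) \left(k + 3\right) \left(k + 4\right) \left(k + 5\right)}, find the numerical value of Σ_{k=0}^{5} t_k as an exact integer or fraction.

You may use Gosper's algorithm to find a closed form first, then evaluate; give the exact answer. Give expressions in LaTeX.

t_(k+1)/t_k = (k + 2)/(k + 6).
Factor: A=k + 2; B=k + 6; C=1.
Need (k + 2)·f(k+1) − (k + 5)·f(k) = 1.
From deg A=1, deg B=1, deg C=0: d=3.
Solving with deg f ≤ 3: f(k) = k*(k**2 + 9*k + 26)/72.
Then R = B(k−1)f/C = k*(k + 5)*(k**2 + 9*k + 26)/72, so s_k = R(k)·t_k = k*(-k**2 - 9*k - 26)/(8*(k + 2)*(k + 3)*(k + 4)).
Verify: -9/(k**4 + 14*k**3 + 71*k**2 + 154*k + 120) matches t_k.
Telescoping: Σ = s_(6) − s_(0) = -29/240 − (0) = -29/240.

Σ = -29/240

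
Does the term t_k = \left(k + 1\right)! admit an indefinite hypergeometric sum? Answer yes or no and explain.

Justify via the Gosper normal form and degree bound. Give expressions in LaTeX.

Step 1: r(k) = k + 2.
Factor: A=k + 2; B=1; C=1.
f must satisfy (k + 2)·f(k+1) − (1)·f(k) = 1.
Bound: deg f ≤ -1.
Negative degree bound (-1): no f exists, t_k not Gosper-summable.

No. Not Gosper-summable.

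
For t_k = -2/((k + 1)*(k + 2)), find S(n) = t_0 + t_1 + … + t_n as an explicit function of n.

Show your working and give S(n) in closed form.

Compute t_(k+1)/t_k: get (k + 1)/(k + 3).
A = k + 1, B = k + 3, C = 1.
Set up (k + 1)·f(k+1) − (k + 2)·f(k) − (1) = 0.
From deg A=1, deg B=1, deg C=0: d=1.
Coefficient equations give f(k) = k.
R(k) = B(k−1)·f(k)/C(k) = k*(k + 2); s_k = R·t_k = -2*k/(k + 1).
Check: Δs_k = -2/(k**2 + 3*k + 2). ✓
s_(n+1) = 2*(-n - 1)/(n + 2) and s_(0) = 0, so S(n) = 2*(-n - 1)/(n + 2).

S(n) = 2*(-n - 1)/(n + 2)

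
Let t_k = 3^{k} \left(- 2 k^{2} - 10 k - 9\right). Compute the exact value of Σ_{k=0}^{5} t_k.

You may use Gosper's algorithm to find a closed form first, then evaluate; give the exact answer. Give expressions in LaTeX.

Compute t_(k+1)/t_k: get 3*(2*k**2 + 14*k + 21)/(2*k**2 + 10*k + 9).
Gosper form: A/B · C(k+1)/C(k) with A=3, B=1, C=k**2 + 5*k + 9/2.
Solve (3)·f(k+1) − (1)·f(k) = k**2 + 5*k + 9/2.
Bound: deg f ≤ 2.
Match coefficients ⇒ f(k) = k*(k + 2)/2.
Certificate R = B(k−1)f/C = k*(k + 2)/(2*k**2 + 10*k + 9) gives s_k = 3**k*k*(-k - 2).
Verify: 3**k*(-2*k**2 - 10*k - 9) matches t_k.
Evaluate s at k=6 and k=0: -34992 and 0; difference -34992.

Σ = -34992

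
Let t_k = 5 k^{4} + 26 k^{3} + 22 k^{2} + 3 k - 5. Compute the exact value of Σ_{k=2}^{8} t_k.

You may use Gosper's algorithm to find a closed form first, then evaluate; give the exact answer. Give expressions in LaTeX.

Σ = 82061

The ratio is (5*k**4 + 46*k**3 + 130*k**2 + 145*k + 51)/(5*k**4 + 26*k**3 + 22*k**2 + 3*k - 5).
Gosper form: A/B · C(k+1)/C(k) with A=1, B=1, C=k**4 + 26*k**3/5 + 22*k**2/5 + 3*k/5 - 1.
f must satisfy (1)·f(k+1) − (1)·f(k) = k**4 + 26*k**3/5 + 22*k**2/5 + 3*k/5 - 1.
Degrees (0,0,4) ⇒ d ≤ 5.
Match coefficients ⇒ f(k) = k*(k**4 + 4*k**3 - 4*k**2 - 3*k - 3)/5.
Certificate R = B(k−1)f/C = k*(k**4 + 4*k**3 - 4*k**2 - 3*k - 3)/(5*k**4 + 26*k**3 + 22*k**2 + 3*k - 5) gives s_k = k*(k**4 + 4*k**3 - 4*k**2 - 3*k - 3).
s_(k+1) − s_k = 5*k**4 + 26*k**3 + 22*k**2 + 3*k - 5 = t_k.
Evaluate s at k=9 and k=2: 82107 and 46; difference 82061.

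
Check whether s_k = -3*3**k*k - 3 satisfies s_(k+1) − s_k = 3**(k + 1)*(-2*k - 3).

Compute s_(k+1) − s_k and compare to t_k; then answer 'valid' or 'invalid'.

valid (s_(k+1) − s_k reduces to t_k)

s_(k+1) = 3*3**(k + 1)*(-k - 1) - 3
s_(k+1) − s_k = 3**(k + 1)*(-2*k - 3)
(s_(k+1) − s_k) − t_k = 0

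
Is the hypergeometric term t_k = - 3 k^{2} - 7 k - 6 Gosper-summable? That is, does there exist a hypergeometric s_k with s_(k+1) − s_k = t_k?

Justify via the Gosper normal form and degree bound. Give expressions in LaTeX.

Step 1: r(k) = (3*k**2 + 13*k + 16)/(3*k**2 + 7*k + 6).
A = 1, B = 1, C = k**2 + 7*k/3 + 2.
Set up (1)·f(k+1) − (1)·f(k) − (k**2 + 7*k/3 + 2) = 0.
d = 3 from the (0,0,2) case.
Solve for f: f(k) = k*(k**2 + 2*k + 3)/3 (degree 3 ≤ 3).
Then R = B(k−1)f/C = k*(k**2 + 2*k + 3)/(3*k**2 + 7*k + 6), so s_k = R(k)·t_k = k*(-k**2 - 2*k - 3).
Δs = -3*k**2 - 7*k - 6, as required.

Yes. s_k = k \left(- k^{2} - 2 k - 3\right).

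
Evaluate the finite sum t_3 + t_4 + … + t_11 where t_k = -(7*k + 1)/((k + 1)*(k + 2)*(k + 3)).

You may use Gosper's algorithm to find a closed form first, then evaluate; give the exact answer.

Σ = -279/364

The ratio is (k + 1)*(7*k + 8)/((k + 4)*(7*k + 1)).
Take A(k)=k + 1, B(k)=k + 4, C(k)=k + 1/7.
Key eq: (k + 1)·f(k+1) = (k + 3)·f(k) + (k + 1/7).
deg f ≤ 2 (via 1,1,1).
A polynomial solution: f(k) = k*(2*k - 1)/7.
Certificate R = B(k−1)f/C = k*(k + 3)*(2*k - 1)/(7*k + 1) gives s_k = k*(1 - 2*k)/((k + 1)*(k + 2)).
s_(k+1) − s_k = (-7*k - 1)/(k**3 + 6*k**2 + 11*k + 6) = t_k.
Telescoping: Σ = s_(12) − s_(3) = -138/91 − (-3/4) = -279/364.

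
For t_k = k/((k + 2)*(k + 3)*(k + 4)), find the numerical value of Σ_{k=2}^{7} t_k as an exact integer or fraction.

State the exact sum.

t_(k+1)/t_k = (k + 1)*(k + 2)/(k*(k + 5)).
So A=k + 2 and B=k + 5, with C=k.
f must satisfy (k + 2)·f(k+1) − (k + 4)·f(k) = k.
Bound: deg f ≤ 2.
Solving with deg f ≤ 2: f(k) = k*(k - 1)/6.
R(k) = B(k−1)·f(k)/C(k) = (k - 1)*(k + 4)/6; s_k = R·t_k = k*(k - 1)/(6*(k + 2)*(k + 3)).
Δs = k/(k**3 + 9*k**2 + 26*k + 24), as required.
Sum = s_(8) − s_(2); s_(8) = 14/165, s_(2) = 1/60 ⇒ 3/44.

Σ = 3/44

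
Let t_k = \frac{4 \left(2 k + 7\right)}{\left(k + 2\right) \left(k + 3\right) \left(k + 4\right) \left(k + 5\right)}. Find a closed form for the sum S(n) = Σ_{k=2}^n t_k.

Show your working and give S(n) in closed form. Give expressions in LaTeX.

Compute t_(k+1)/t_k: get (k + 2)*(2*k + 9)/((k + 6)*(2*k + 7)).
Factor: A=k + 2; B=k + 6; C=k + 7/2.
Key eq: (k + 2)·f(k+1) = (k + 5)·f(k) + (k + 7/2).
From deg A=1, deg B=1, deg C=1: d=3.
Solve for f: f(k) = k*(k + 3)*(k + 6)/16 (degree 3 ≤ 3).
Certificate R = B(k−1)f/C = k*(k + 3)*(k + 5)*(k + 6)/(8*(2*k + 7)) gives s_k = k*(k + 6)/(2*(k**2 + 6*k + 8)).
Δs = 4*(2*k + 7)/(k**4 + 14*k**3 + 71*k**2 + 154*k + 120), as required.
Σ_(k=2)^n t_k = s_(n+1) − s_(2) = ((n**2 + 8*n + 7)/(2*(n**2 + 8*n + 15))) − (1/3), i.e. (n**2 + 8*n - 9)/(6*(n**2 + 8*n + 15)).

S(n) = \frac{n^{2} + 8 n - 9}{6 \left(n^{2} + 8 n + 15\right)}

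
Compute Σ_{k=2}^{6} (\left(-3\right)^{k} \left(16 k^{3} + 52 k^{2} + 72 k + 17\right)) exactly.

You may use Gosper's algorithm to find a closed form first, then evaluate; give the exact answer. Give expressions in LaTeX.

Σ = 3466845

Compute t_(k+1)/t_k: get 3*(-16*k**3 - 100*k**2 - 224*k - 157)/(16*k**3 + 52*k**2 + 72*k + 17).
Gosper form: A/B · C(k+1)/C(k) with A=-3, B=1, C=k**3 + 13*k**2/4 + 9*k/2 + 17/16.
Need (-3)·f(k+1) − (1)·f(k) = k**3 + 13*k**2/4 + 9*k/2 + 17/16.
deg f ≤ 3 (via 0,0,3).
Coefficient equations give f(k) = -(4*k**3 + 4*k**2 + 3*k - 4)/16.
R(k) = B(k−1)·f(k)/C(k) = -(4*k**3 + 4*k**2 + 3*k - 4)/(16*k**3 + 52*k**2 + 72*k + 17); s_k = R·t_k = (-3)**k*(-4*k**3 - 4*k**2 - 3*k + 4).
Check: Δs_k = (-3)**k*(16*k**3 + 52*k**2 + 72*k + 17). ✓
Σ_(k=2)^(6) t_k = s_(7) − s_(2) = 3466395 − (-450) = 3466845.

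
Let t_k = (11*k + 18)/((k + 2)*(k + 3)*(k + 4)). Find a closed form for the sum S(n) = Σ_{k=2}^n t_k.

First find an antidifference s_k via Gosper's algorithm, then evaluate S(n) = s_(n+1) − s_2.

t_(k+1)/t_k = (k + 2)*(11*k + 29)/((k + 5)*(11*k + 18)).
So A=k + 2 and B=k + 5, with C=k + 18/11.
f must satisfy (k + 2)·f(k+1) − (k + 4)·f(k) = k + 18/11.
d = 2 from the (1,1,1) case.
Solving with deg f ≤ 2: f(k) = k*(10*k + 17)/33.
Then R = B(k−1)f/C = k*(k + 4)*(10*k + 17)/(3*(11*k + 18)), so s_k = R(k)·t_k = k*(10*k + 17)/(3*(k + 2)*(k + 3)).
Check: Δs_k = (11*k + 18)/(k**3 + 9*k**2 + 26*k + 24). ✓
Evaluate: s_(n+1) = (10*n**2 + 37*n + 27)/(3*(n**2 + 7*n + 12)); subtract s_(2) = 37/30 ⇒ S(n) = (21*n**2 + 37*n - 58)/(10*(n**2 + 7*n + 12)).

S(n) = (21*n**2 + 37*n - 58)/(10*(n**2 + 7*n + 12))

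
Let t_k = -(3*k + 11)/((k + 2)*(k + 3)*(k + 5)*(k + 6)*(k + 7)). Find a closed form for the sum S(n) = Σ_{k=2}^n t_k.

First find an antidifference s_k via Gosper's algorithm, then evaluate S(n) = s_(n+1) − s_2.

S(n) = (-n**3 - 16*n**2 - 81*n + 98)/(224*(n**3 + 16*n**2 + 81*n + 126))

Step 1: r(k) = (k + 2)*(k + 5)*(3*k + 14)/((k + 4)*(k + 8)*(3*k + 11)).
Gosper form: A/B · C(k+1)/C(k) with A=k + 2, B=k + 8, C=k**2 + 23*k/3 + 44/3.
f must satisfy (k + 2)·f(k+1) − (k + 7)·f(k) = k**2 + 23*k/3 + 44/3.
Degrees (1,1,2) ⇒ d ≤ 5.
Match coefficients ⇒ f(k) = k*(k + 3)*(k + 4)*(k**2 + 13*k + 52)/180.
Then R = B(k−1)f/C = k*(k + 3)*(k + 7)*(k**2 + 13*k + 52)/(60*(3*k + 11)), so s_k = R(k)·t_k = k*(-k**2 - 13*k - 52)/(60*(k**3 + 13*k**2 + 52*k + 60)).
Δs = (-3*k - 11)/(k**5 + 23*k**4 + 203*k**3 + 853*k**2 + 1692*k + 1260), as required.
Evaluate: s_(n+1) = (-n**3 - 16*n**2 - 81*n - 66)/(60*(n**3 + 16*n**2 + 81*n + 126)); subtract s_(2) = -41/3360 ⇒ S(n) = (-n**3 - 16*n**2 - 81*n + 98)/(224*(n**3 + 16*n**2 + 81*n + 126)).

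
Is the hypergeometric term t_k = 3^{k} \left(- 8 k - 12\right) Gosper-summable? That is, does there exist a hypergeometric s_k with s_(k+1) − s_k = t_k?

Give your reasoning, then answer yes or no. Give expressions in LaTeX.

Compute t_(k+1)/t_k: get 3*(2*k + 5)/(2*k + 3).
Take A(k)=3, B(k)=1, C(k)=k + 3/2.
Set up (3)·f(k+1) − (1)·f(k) − (k + 3/2) = 0.
Degrees (0,0,1) ⇒ d ≤ 1.
Solving with deg f ≤ 1: f(k) = k/2.
Get s_k = R·t_k = -4*3**k*k with R(k) = B(k−1)f(k)/C(k) = k/(2*k + 3).
Check: Δs_k = 3**k*(-8*k - 12). ✓

Yes. s_k = - 4 \cdot 3^{k} k.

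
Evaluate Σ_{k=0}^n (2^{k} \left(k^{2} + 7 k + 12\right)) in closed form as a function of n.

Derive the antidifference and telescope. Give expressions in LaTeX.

S(n) = 2 \cdot 2^{n} n^{2} + 10 \cdot 2^{n} n + 16 \cdot 2^{n} - 4

Ratio r(k) = 2*(k + 5)/(k + 3).
Gosper form: A/B · C(k+1)/C(k) with A=2, B=1, C=k**2 + 7*k + 12.
Set up (2)·f(k+1) − (1)·f(k) − (k**2 + 7*k + 12) = 0.
Bound: deg f ≤ 2.
Solve for f: f(k) = k**2 + 3*k + 4 (degree 2 ≤ 2).
Certificate R = B(k−1)f/C = (k**2 + 3*k + 4)/((k + 3)*(k + 4)) gives s_k = 2**k*(k**2 + 3*k + 4).
Check: Δs_k = 2**k*(k**2 + 7*k + 12). ✓
Telescope: S(n) = s_(n+1) − s_(0) = 2**(n + 1)*(n**2 + 5*n + 8) − (4) = 2*2**n*n**2 + 10*2**n*n + 16*2**n - 4.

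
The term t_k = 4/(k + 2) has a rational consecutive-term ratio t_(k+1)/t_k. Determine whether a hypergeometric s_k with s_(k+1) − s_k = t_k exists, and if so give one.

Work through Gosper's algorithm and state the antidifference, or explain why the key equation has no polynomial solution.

no hypergeometric antidifference exists

Ratio r(k) = (k + 2)/(k + 3).
Take A(k)=k + 2, B(k)=k + 3, C(k)=1.
Set up (k + 2)·f(k+1) − (k + 2)·f(k) − (1) = 0.
Bound: deg f ≤ 0.
Generic f = c0 gives residual -1; -1 = 0 cannot hold, so t_k is not Gosper-summable.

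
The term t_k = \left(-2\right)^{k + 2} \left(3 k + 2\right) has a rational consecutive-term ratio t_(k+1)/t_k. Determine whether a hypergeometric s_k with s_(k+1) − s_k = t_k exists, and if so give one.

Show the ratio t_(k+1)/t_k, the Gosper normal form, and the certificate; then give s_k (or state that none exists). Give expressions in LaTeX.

s_k = - \left(-2\right)^{k + 2} k

t_(k+1)/t_k = 2*(-3*k - 5)/(3*k + 2).
Gosper form: A/B · C(k+1)/C(k) with A=-2, B=1, C=k + 2/3.
Need (-2)·f(k+1) − (1)·f(k) = k + 2/3.
Degrees (0,0,1) ⇒ d ≤ 1.
Coefficient equations give f(k) = -k/3.
So s_k = (B(k−1)f/C)·t_k = (-k/(3*k + 2))·t_k = -(-2)**(k + 2)*k.
s_(k+1) − s_k = (-2)**(k + 2)*(3*k + 2) = t_k.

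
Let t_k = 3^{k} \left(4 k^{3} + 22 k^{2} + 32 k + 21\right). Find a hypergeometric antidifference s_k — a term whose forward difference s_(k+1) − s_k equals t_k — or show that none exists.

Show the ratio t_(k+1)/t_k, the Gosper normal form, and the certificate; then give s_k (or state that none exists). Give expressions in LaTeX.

The ratio is 3*(4*k**3 + 34*k**2 + 88*k + 79)/(4*k**3 + 22*k**2 + 32*k + 21).
Take A(k)=3, B(k)=1, C(k)=k**3 + 11*k**2/2 + 8*k + 21/4.
Need (3)·f(k+1) − (1)·f(k) = k**3 + 11*k**2/2 + 8*k + 21/4.
deg f ≤ 3 (via 0,0,3).
A polynomial solution: f(k) = (2*k**3 + 2*k**2 + k + 3)/4.
Certificate R = B(k−1)f/C = (2*k**3 + 2*k**2 + k + 3)/(4*k**3 + 22*k**2 + 32*k + 21) gives s_k = 3**k*(2*k**3 + 2*k**2 + k + 3).
s_(k+1) − s_k = 3**k*(4*k**3 + 22*k**2 + 32*k + 21) = t_k.

s_k = 3^{k} \left(2 k^{3} + 2 k^{2} + k + 3\right)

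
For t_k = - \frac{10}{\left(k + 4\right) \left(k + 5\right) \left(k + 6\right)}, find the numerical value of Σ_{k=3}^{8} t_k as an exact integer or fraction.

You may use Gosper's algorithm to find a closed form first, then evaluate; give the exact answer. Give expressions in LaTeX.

Σ = -45/728

The ratio is (k + 4)/(k + 7).
Normal form (A,B,C) = (k + 4, k + 7, 1).
Set up (k + 4)·f(k+1) − (k + 6)·f(k) − (1) = 0.
d = 2 from the (1,1,0) case.
Solving with deg f ≤ 2: f(k) = k*(k + 9)/40.
Then R = B(k−1)f/C = k*(k + 6)*(k + 9)/40, so s_k = R(k)·t_k = k*(-k - 9)/(4*(k + 4)*(k + 5)).
s_(k+1) − s_k = -10/(k**3 + 15*k**2 + 74*k + 120) = t_k.
Telescoping: Σ = s_(9) − s_(3) = -81/364 − (-9/56) = -45/728.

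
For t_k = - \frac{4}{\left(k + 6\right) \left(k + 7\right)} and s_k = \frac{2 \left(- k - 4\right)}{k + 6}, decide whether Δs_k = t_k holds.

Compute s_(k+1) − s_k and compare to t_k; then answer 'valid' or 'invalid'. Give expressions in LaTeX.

s_(k+1) = 2*(-k - 5)/(k + 7)
s_(k+1) − s_k = -4/(k**2 + 13*k + 42)
(s_(k+1) − s_k) − t_k = 0

Valid: the claim telescopes to t_k.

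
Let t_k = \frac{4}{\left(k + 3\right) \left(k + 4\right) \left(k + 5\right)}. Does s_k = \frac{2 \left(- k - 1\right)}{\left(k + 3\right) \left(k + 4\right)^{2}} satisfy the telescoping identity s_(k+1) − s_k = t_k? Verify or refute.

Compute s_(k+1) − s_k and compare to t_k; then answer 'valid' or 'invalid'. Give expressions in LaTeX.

Invalid: residual \frac{6 \left(- 3 k - 13\right)}{k^{5} + 21 k^{4} + 175 k^{3} + 723 k^{2} + 1480 k + 1200} ≠ 0.

s_(k+1) = 2*(-k - 2)/((k + 4)*(k + 5)**2)
s_(k+1) − s_k = 2*(2*k**2 + 9*k + 1)/(k**5 + 21*k**4 + 175*k**3 + 723*k**2 + 1480*k + 1200)
(s_(k+1) − s_k) − t_k = 6*(-3*k - 13)/(k**5 + 21*k**4 + 175*k**3 + 723*k**2 + 1480*k + 1200)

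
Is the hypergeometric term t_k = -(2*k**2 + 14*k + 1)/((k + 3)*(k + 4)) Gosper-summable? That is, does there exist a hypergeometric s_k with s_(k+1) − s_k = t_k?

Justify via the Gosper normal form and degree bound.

Compute t_(k+1)/t_k: get (k + 3)*(14*k + 2*(k + 1)**2 + 15)/((k + 5)*(2*k**2 + 14*k + 1)).
Factor: A=k + 3; B=k + 5; C=k**2 + 7*k + 1/2.
f must satisfy (k + 3)·f(k+1) − (k + 4)·f(k) = k**2 + 7*k + 1/2.
d = 2 from the (1,1,2) case.
Solve for f: f(k) = k*(6*k - 5)/6 (degree 2 ≤ 2).
R(k) = B(k−1)·f(k)/C(k) = k*(k + 4)*(6*k - 5)/(3*(2*k**2 + 14*k + 1)); s_k = R·t_k = k*(5 - 6*k)/(3*(k + 3)).
s_(k+1) − s_k = (-2*k**2 - 14*k - 1)/(k**2 + 7*k + 12) = t_k.

Yes. s_k = k*(5 - 6*k)/(3*(k + 3)).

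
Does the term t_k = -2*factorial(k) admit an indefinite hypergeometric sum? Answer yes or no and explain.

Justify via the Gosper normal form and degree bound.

No; the degree bound rules out any f.

Compute t_(k+1)/t_k: get k + 1.
A = k + 1, B = 1, C = 1.
Solve (k + 1)·f(k+1) − (1)·f(k) = 1.
Bound: deg f ≤ -1.
d = -1 < 0 ⇒ no nonzero polynomial f; not summable.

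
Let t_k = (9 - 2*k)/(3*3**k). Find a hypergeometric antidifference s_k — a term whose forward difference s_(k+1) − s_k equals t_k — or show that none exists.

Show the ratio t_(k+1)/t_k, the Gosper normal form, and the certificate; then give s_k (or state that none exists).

The ratio is (2*k - 7)/(3*(2*k - 9)).
Factor: A=1/3; B=1; C=k - 9/2.
Need (1/3)·f(k+1) − (1)·f(k) = k - 9/2.
deg f ≤ 1 (via 0,0,1).
A polynomial solution: f(k) = -3*(k - 4)/2.
So s_k = (B(k−1)f/C)·t_k = (-3*(k - 4)/(2*k - 9))·t_k = (k - 4)/3**k.
Verify: (9 - 2*k)/(3*3**k) matches t_k.

s_k = (k - 4)/3**k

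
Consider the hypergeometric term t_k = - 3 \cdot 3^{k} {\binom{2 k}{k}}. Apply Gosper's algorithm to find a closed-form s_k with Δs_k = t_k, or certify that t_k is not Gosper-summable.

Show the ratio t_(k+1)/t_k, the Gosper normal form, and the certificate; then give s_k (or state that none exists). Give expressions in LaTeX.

none — t_k is not Gosper-summable

Step 1: r(k) = 6*(2*k + 1)/(k + 1).
So A=12*k + 6 and B=k + 1, with C=1.
Key eq: (12*k + 6)·f(k+1) = (k)·f(k) + (1).
Bound: deg f ≤ -1.
Bound -1 < 0, so the key equation has no polynomial solution.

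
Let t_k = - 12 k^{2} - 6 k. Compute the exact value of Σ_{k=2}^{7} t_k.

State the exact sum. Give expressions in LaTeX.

Step 1: r(k) = (k + 2*(k + 1)**2 + 1)/(k*(2*k + 1)).
Factor: A=1; B=1; C=k**2 + k/2.
Need (1)·f(k+1) − (1)·f(k) = k**2 + k/2.
Degrees (0,0,2) ⇒ d ≤ 3.
A polynomial solution: f(k) = k*(k - 1)*(4*k + 1)/12.
Then R = B(k−1)f/C = (k - 1)*(4*k + 1)/(6*(2*k + 1)), so s_k = R(k)·t_k = k*(-4*k**2 + 3*k + 1).
Δs = 6*k*(-2*k - 1), as required.
Sum = s_(8) − s_(2); s_(8) = -1848, s_(2) = -18 ⇒ -1830.

Σ = -1830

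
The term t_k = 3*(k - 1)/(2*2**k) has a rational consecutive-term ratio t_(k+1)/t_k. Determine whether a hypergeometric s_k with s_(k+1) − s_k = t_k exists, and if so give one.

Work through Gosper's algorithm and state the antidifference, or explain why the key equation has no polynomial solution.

s_k = -3*k/2**k

Compute t_(k+1)/t_k: get k/(2*(k - 1)).
Normal form (A,B,C) = (1/2, 1, k - 1).
Need (1/2)·f(k+1) − (1)·f(k) = k - 1.
d = 1 from the (0,0,1) case.
Solve for f: f(k) = -2*k (degree 1 ≤ 1).
Get s_k = R·t_k = -3*k/2**k with R(k) = B(k−1)f(k)/C(k) = -2*k/(k - 1).
Verify: 3*(k - 1)/(2*2**k) matches t_k.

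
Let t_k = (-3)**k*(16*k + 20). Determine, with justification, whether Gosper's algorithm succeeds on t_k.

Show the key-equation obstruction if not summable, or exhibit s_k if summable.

Yes. s_k = (-3)**k*(-4*k - 2).

Step 1: r(k) = 3*(-4*k - 9)/(4*k + 5).
Normal form (A,B,C) = (-3, 1, k + 5/4).
f must satisfy (-3)·f(k+1) − (1)·f(k) = k + 5/4.
d = 1 from the (0,0,1) case.
Solving with deg f ≤ 1: f(k) = -(2*k + 1)/8.
So s_k = (B(k−1)f/C)·t_k = (-(2*k + 1)/(2*(4*k + 5)))·t_k = (-3)**k*(-4*k - 2).
Verify: (-3)**k*(16*k + 20) matches t_k.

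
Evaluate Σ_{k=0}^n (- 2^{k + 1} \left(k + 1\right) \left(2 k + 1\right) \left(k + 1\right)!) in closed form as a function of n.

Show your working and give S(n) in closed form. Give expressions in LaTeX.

Compute t_(k+1)/t_k: get (k + 2)**2*(4*k + 6)/((k + 1)*(2*k + 1)).
A = 2*k + 4, B = 1, C = k**2 + 3*k/2 + 1/2.
Need (2*k + 4)·f(k+1) − (1)·f(k) = k**2 + 3*k/2 + 1/2.
deg f ≤ 1 (via 1,0,2).
Match coefficients ⇒ f(k) = (k - 1)/2.
R(k) = B(k−1)·f(k)/C(k) = (k - 1)/((k + 1)*(2*k + 1)); s_k = R·t_k = -2**(k + 1)*(k - 1)*factorial(k + 1).
Verify: -2**(k + 1)*(k + 1)*(2*k + 1)*factorial(k + 1) matches t_k.
s_(n+1) = -2**(n + 2)*n*factorial(n + 2) and s_(0) = 2, so S(n) = -4*2**n*n*factorial(n + 2) - 2.

S(n) = - 4 \cdot 2^{n} n \left(n + 2\right)! - 2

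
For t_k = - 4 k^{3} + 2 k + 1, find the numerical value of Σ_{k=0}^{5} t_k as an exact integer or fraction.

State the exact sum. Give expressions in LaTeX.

The ratio is (2*k - 4*(k + 1)**3 + 3)/(-4*k**3 + 2*k + 1).
Gosper form: A/B · C(k+1)/C(k) with A=1, B=1, C=k**3 - k/2 - 1/4.
Need (1)·f(k+1) − (1)·f(k) = k**3 - k/2 - 1/4.
Degrees (0,0,3) ⇒ d ≤ 4.
Solve for f: f(k) = k**3*(k - 2)/4 (degree 4 ≤ 4).
R(k) = B(k−1)·f(k)/C(k) = k**3*(k - 2)/(4*k**3 - 2*k - 1); s_k = R·t_k = k**3*(2 - k).
s_(k+1) − s_k = -4*k**3 + 2*k + 1 = t_k.
Sum = s_(6) − s_(0); s_(6) = -864, s_(0) = 0 ⇒ -864.

Σ = -864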